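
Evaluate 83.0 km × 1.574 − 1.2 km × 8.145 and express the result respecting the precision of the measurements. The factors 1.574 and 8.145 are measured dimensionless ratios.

121 km

83.0 × 1.574 = 130.642 → 131 km (3 s.f., last digit at the 10^0 place).
1.2 × 8.145 = 9.774 → 9.8 km (2 s.f., last digit at the 10^-1 place).
Difference: 120.868 km; keep the coarser place, 10^0.
Result: 121 km.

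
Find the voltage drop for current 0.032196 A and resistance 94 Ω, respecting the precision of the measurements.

voltage drop = 0.032196 A × 94 Ω = 3.026424 V.
0.032196 has 5 significant figures; 94 has 2.
Division/multiplication keeps the fewest: 2 significant figures.
Rounded: 3.0 V.

3.0 V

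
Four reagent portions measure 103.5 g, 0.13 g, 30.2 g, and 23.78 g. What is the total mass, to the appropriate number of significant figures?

157.6 g

103.5 g + 0.13 g + 30.2 g + 23.78 g = 157.61 g.
Addition/subtraction keeps the fewest decimal places: 103.5 → 1 decimal place, 0.13 → 2 decimal places, 30.2 → 1 decimal place, 23.78 → 2 decimal places; limit is 1.
Rounded to 1 decimal place: 157.6 g.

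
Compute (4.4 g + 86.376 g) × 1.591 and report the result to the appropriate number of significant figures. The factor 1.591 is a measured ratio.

4.4 g + 86.376 g = 90.776 g; the sum is limited to 1 decimal place (3 s.f.).
Carrying full precision, 90.776 × 1.591 = 144.424616 g; 1.591 has 4 s.f., so the result keeps min(3, 4) = 3 s.f.
Rounded to 3 significant figures: 144 g.

144 g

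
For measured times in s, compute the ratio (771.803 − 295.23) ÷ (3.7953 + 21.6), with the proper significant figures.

771.803 − 295.23 = 476.573, limited to 2 d.p. → 5 s.f.; 3.7953 + 21.6 = 25.3953, limited to 1 d.p. → 3 s.f.
Carrying full precision, 476.573 ÷ 25.3953 = 18.7661890192…; keep min(5, 3) = 3 s.f.
Rounded to 3 significant figures: 18.8.

18.8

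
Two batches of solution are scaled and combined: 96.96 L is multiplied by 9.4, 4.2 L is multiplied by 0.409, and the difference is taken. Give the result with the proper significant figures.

96.96 × 9.4 = 911.424 → 9.1 × 10² L (2 s.f., last digit at the 10^1 place).
4.2 × 0.409 = 1.7178 → 1.7 L (2 s.f., last digit at the 10^-1 place).
Difference: 909.7062 L; keep the coarser place, 10^1.
Result: 9.1 × 10² L.

9.1 × 10² L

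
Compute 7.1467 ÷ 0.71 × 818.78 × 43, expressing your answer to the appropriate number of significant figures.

7.1467 ÷ 0.71 × 818.78 × 43 = 354391.163546…
Multiplication/division keeps the fewest significant figures: 7.1467 → 5 s.f., 0.71 → 2 s.f., 818.78 → 5 s.f., 43 → 2 s.f.; limit is 2.
Rounded to 2 significant figures: 3.5 × 10⁵.

3.5 × 10⁵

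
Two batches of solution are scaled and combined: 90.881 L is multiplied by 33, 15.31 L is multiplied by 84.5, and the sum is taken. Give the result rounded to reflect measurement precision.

4.3 × 10³ L

90.881 × 33 = 2999.073 → 3.0 × 10³ L (2 s.f., last digit at the 10^2 place).
15.31 × 84.5 = 1293.695 → 1.29 × 10³ L (3 s.f., last digit at the 10^1 place).
Sum: 4292.768 L; keep the coarser place, 10^2.
Result: 4.3 × 10³ L.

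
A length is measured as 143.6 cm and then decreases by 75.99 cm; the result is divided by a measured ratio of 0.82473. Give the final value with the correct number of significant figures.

82.0 cm

143.6 cm − 75.99 cm = 67.61 cm; the difference is limited to 1 decimal place (3 s.f.).
Carrying full precision, 67.61 ÷ 0.82473 = 81.9783444279… cm; 0.82473 has 5 s.f., so the result keeps min(3, 5) = 3 s.f.
Rounded to 3 significant figures: 82.0 cm.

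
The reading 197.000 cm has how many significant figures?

197.000: trailing zeros after a decimal point are significant.

6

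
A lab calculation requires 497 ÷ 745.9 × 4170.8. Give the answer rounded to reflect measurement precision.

2.78 × 10^3

497 ÷ 745.9 × 4170.8 = 2779.04223086…
Multiplication/division keeps the fewest significant figures: 497 → 3 s.f., 745.9 → 4 s.f., 4170.8 → 5 s.f.; limit is 3.
Rounded to 3 significant figures: 2.78 × 10^3.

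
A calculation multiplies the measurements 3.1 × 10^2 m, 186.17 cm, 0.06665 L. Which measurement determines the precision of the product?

3.1 × 10^2 m → 2 s.f.; 186.17 cm → 5 s.f.; 0.06665 L → 4 s.f.
The fewest is 2 significant figures, from 3.1 × 10^2 m.

3.1 × 10^2 m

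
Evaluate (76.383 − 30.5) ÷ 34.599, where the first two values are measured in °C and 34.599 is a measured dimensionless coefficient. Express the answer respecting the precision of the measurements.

1.33 °C

76.383 °C − 30.5 °C = 45.883 °C; the difference is limited to 1 decimal place (3 s.f.).
Carrying full precision, 45.883 ÷ 34.599 = 1.32613659354… °C; 34.599 has 5 s.f., so the result keeps min(3, 5) = 3 s.f.
Rounded to 3 significant figures: 1.33 °C.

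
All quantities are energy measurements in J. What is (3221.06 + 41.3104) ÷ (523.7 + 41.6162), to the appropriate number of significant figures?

3221.06 + 41.3104 = 3262.3704, limited to 2 d.p. → 6 s.f.; 523.7 + 41.6162 = 565.3162, limited to 1 d.p. → 4 s.f.
Carrying full precision, 3262.3704 ÷ 565.3162 = 5.77087725418…; keep min(6, 4) = 4 s.f.
Rounded to 4 significant figures: 5.771.

5.771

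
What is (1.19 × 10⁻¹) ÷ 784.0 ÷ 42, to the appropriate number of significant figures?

(1.19 × 10⁻¹) ÷ 784.0 ÷ 42 = 0.00000361394557823…
Multiplication/division keeps the fewest significant figures: 1.19 × 10⁻¹ → 3 s.f., 784.0 → 4 s.f., 42 → 2 s.f.; limit is 2.
Rounded to 2 significant figures: 3.6 × 10⁻⁶.

3.6 × 10⁻⁶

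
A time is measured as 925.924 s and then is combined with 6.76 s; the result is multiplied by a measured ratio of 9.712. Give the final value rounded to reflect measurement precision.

925.924 s + 6.76 s = 932.684 s; the sum is limited to 2 decimal places (5 s.f.).
Carrying full precision, 932.684 × 9.712 = 9058.227008 s; 9.712 has 4 s.f., so the result keeps min(5, 4) = 4 s.f.
Rounded to 4 significant figures: 9058 s.

9058 s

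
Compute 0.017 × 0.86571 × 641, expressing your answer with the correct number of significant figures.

9.4

0.017 × 0.86571 × 641 = 9.43364187
Multiplication/division keeps the fewest significant figures: 0.017 → 2 s.f., 0.86571 → 5 s.f., 641 → 3 s.f.; limit is 2.
Rounded to 2 significant figures: 9.4.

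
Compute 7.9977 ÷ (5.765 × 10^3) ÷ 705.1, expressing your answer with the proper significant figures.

1.968 × 10^-6

7.9977 ÷ (5.765 × 10^3) ÷ 705.1 = 0.00000196750154955…
Multiplication/division keeps the fewest significant figures: 7.9977 → 5 s.f., 5.765 × 10^3 → 4 s.f., 705.1 → 4 s.f.; limit is 4.
Rounded to 4 significant figures: 1.968 × 10^-6.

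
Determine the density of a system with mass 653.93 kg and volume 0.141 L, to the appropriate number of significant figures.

density = 653.93 kg ÷ 0.141 L = 4637.80141844… kg/L.
653.93 has 5 significant figures; 0.141 has 3.
Division/multiplication keeps the fewest: 3 significant figures.
Rounded: 4.64 × 10³ kg/L.

4.64 × 10³ kg/L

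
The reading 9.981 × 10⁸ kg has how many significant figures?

9.981 × 10⁸: in scientific notation every digit of the coefficient is significant.

4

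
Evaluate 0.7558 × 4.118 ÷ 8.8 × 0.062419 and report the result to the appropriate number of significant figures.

2.2 × 10⁻²

0.7558 × 4.118 ÷ 8.8 × 0.062419 = 0.0220763547572…
Multiplication/division keeps the fewest significant figures: 0.7558 → 4 s.f., 4.118 → 4 s.f., 8.8 → 2 s.f., 0.062419 → 5 s.f.; limit is 2.
Rounded to 2 significant figures: 2.2 × 10⁻².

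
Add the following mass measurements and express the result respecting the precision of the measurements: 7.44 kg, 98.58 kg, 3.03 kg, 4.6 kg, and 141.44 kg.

7.44 kg + 98.58 kg + 3.03 kg + 4.6 kg + 141.44 kg = 255.09 kg.
Addition/subtraction keeps the fewest decimal places: 7.44 → 2 decimal places, 98.58 → 2 decimal places, 3.03 → 2 decimal places, 4.6 → 1 decimal place, 141.44 → 2 decimal places; limit is 1.
Rounded to 1 decimal place: 255.1 kg.

255.1 kg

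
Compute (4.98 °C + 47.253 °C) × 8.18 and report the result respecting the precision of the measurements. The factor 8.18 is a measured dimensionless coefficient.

427 °C

4.98 °C + 47.253 °C = 52.233 °C; the sum is limited to 2 decimal places (4 s.f.).
Carrying full precision, 52.233 × 8.18 = 427.26594 °C; 8.18 has 3 s.f., so the result keeps min(4, 3) = 3 s.f.
Rounded to 3 significant figures: 427 °C.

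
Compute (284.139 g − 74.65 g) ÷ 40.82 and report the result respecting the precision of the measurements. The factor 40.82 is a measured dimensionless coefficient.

284.139 g − 74.65 g = 209.489 g; the difference is limited to 2 decimal places (5 s.f.).
Carrying full precision, 209.489 ÷ 40.82 = 5.13201861832… g; 40.82 has 4 s.f., so the result keeps min(5, 4) = 4 s.f.
Rounded to 4 significant figures: 5.132 g.

5.132 g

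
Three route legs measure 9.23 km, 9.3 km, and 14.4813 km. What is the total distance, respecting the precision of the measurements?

33.0 km

9.23 km + 9.3 km + 14.4813 km = 33.0113 km.
Addition/subtraction keeps the fewest decimal places: 9.23 → 2 decimal places, 9.3 → 1 decimal place, 14.4813 → 4 decimal places; limit is 1.
Rounded to 1 decimal place: 33.0 km.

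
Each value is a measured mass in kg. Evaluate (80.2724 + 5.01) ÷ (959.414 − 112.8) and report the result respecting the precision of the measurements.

0.1007

80.2724 + 5.01 = 85.2824, limited to 2 d.p. → 4 s.f.; 959.414 − 112.8 = 846.614, limited to 1 d.p. → 4 s.f.
Carrying full precision, 85.2824 ÷ 846.614 = 0.100733510195…; keep min(4, 4) = 4 s.f.
Rounded to 4 significant figures: 0.1007.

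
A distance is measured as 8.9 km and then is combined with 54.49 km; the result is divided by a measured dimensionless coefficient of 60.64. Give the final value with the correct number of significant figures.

8.9 km + 54.49 km = 63.39 km; the sum is limited to 1 decimal place (3 s.f.).
Carrying full precision, 63.39 ÷ 60.64 = 1.04534960422… km; 60.64 has 4 s.f., so the result keeps min(3, 4) = 3 s.f.
Rounded to 3 significant figures: 1.05 km.

1.05 km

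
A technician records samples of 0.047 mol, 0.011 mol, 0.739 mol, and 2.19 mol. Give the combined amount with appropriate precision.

2.99 mol

0.047 mol + 0.011 mol + 0.739 mol + 2.19 mol = 2.987 mol.
Addition/subtraction keeps the fewest decimal places: 0.047 → 3 decimal places, 0.011 → 3 decimal places, 0.739 → 3 decimal places, 2.19 → 2 decimal places; limit is 2.
Rounded to 2 decimal places: 2.99 mol.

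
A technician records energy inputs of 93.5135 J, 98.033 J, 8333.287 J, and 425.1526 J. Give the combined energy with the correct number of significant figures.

93.5135 J + 98.033 J + 8333.287 J + 425.1526 J = 8949.9861 J.
Addition/subtraction keeps the fewest decimal places: 93.5135 → 4 decimal places, 98.033 → 3 decimal places, 8333.287 → 3 decimal places, 425.1526 → 4 decimal places; limit is 3.
Rounded to 3 decimal places: 8949.986 J.

8949.986 J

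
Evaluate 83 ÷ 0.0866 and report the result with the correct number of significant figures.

9.6 × 10²

83 ÷ 0.0866 = 958.429561201…
Multiplication/division keeps the fewest significant figures: 83 → 2 s.f., 0.0866 → 3 s.f.; limit is 2.
Rounded to 2 significant figures: 9.6 × 10².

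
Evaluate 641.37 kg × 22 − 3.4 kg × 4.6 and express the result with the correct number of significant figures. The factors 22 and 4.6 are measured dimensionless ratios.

1.4 × 10^4 kg

641.37 × 22 = 14110.14 → 1.4 × 10^4 kg (2 s.f., last digit at the 10^3 place).
3.4 × 4.6 = 15.64 → 16 kg (2 s.f., last digit at the 10^0 place).
Difference: 14094.5 kg; keep the coarser place, 10^3.
Result: 1.4 × 10^4 kg.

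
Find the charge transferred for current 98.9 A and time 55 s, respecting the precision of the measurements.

5.4 × 10³ C

charge transferred = 98.9 A × 55 s = 5439.5 C.
98.9 has 3 significant figures; 55 has 2.
Division/multiplication keeps the fewest: 2 significant figures.
Rounded: 5.4 × 10³ C.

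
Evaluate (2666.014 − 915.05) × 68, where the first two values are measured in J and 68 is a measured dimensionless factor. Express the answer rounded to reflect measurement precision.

2666.014 J − 915.05 J = 1750.964 J; the difference is limited to 2 decimal places (6 s.f.).
Carrying full precision, 1750.964 × 68 = 119065.552 J; 68 has 2 s.f., so the result keeps min(6, 2) = 2 s.f.
Rounded to 2 significant figures: 1.2 × 10^5 J.

1.2 × 10^5 J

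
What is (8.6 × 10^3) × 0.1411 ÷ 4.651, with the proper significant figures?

(8.6 × 10^3) × 0.1411 ÷ 4.651 = 260.903031606…
Multiplication/division keeps the fewest significant figures: 8.6 × 10^3 → 2 s.f., 0.1411 → 4 s.f., 4.651 → 4 s.f.; limit is 2.
Rounded to 2 significant figures: 2.6 × 10^2.

2.6 × 10^2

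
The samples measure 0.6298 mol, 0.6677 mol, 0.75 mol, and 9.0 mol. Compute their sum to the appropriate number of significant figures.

11.0 mol

0.6298 mol + 0.6677 mol + 0.75 mol + 9.0 mol = 11.0475 mol.
Addition/subtraction keeps the fewest decimal places: 0.6298 → 4 decimal places, 0.6677 → 4 decimal places, 0.75 → 2 decimal places, 9.0 → 1 decimal place; limit is 1.
Rounded to 1 decimal place: 11.0 mol.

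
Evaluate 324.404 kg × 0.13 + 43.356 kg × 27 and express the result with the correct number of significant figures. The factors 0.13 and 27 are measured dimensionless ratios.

324.404 × 0.13 = 42.17252 → 42 kg (2 s.f., last digit at the 10^0 place).
43.356 × 27 = 1170.612 → 1.2 × 10^3 kg (2 s.f., last digit at the 10^2 place).
Sum: 1212.78452 kg; keep the coarser place, 10^2.
Result: 1.2 × 10^3 kg.

1.2 × 10^3 kg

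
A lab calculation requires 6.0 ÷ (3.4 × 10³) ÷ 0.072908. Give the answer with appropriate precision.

6.0 ÷ (3.4 × 10³) ÷ 0.072908 = 0.0242045575568…
Multiplication/division keeps the fewest significant figures: 6.0 → 2 s.f., 3.4 × 10³ → 2 s.f., 0.072908 → 5 s.f.; limit is 2.
Rounded to 2 significant figures: 0.024.

0.024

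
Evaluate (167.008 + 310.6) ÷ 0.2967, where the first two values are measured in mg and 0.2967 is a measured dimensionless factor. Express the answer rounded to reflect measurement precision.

167.008 mg + 310.6 mg = 477.608 mg; the sum is limited to 1 decimal place (4 s.f.).
Carrying full precision, 477.608 ÷ 0.2967 = 1609.73373778… mg; 0.2967 has 4 s.f., so the result keeps min(4, 4) = 4 s.f.
Rounded to 4 significant figures: 1.610 × 10^3 mg.

1.610 × 10^3 mg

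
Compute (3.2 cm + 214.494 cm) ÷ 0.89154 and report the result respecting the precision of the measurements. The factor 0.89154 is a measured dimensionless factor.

244.2 cm

3.2 cm + 214.494 cm = 217.694 cm; the sum is limited to 1 decimal place (4 s.f.).
Carrying full precision, 217.694 ÷ 0.89154 = 244.177490634… cm; 0.89154 has 5 s.f., so the result keeps min(4, 5) = 4 s.f.
Rounded to 4 significant figures: 244.2 cm.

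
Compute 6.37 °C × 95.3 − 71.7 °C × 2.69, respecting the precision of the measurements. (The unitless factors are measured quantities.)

414 °C

6.37 × 95.3 = 607.061 → 607 °C (3 s.f., last digit at the 10^0 place).
71.7 × 2.69 = 192.873 → 193 °C (3 s.f., last digit at the 10^0 place).
Difference: 414.188 °C; keep the coarser place, 10^0.
Result: 414 °C.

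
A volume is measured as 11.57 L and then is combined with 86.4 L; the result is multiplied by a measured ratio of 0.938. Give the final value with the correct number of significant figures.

91.9 L

11.57 L + 86.4 L = 97.97 L; the sum is limited to 1 decimal place (3 s.f.).
Carrying full precision, 97.97 × 0.938 = 91.89586 L; 0.938 has 3 s.f., so the result keeps min(3, 3) = 3 s.f.
Rounded to 3 significant figures: 91.9 L.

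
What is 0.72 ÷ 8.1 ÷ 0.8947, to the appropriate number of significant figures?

0.72 ÷ 8.1 ÷ 0.8947 = 0.0993504961315…
Multiplication/division keeps the fewest significant figures: 0.72 → 2 s.f., 8.1 → 2 s.f., 0.8947 → 4 s.f.; limit is 2.
Rounded to 2 significant figures: 0.099.

0.099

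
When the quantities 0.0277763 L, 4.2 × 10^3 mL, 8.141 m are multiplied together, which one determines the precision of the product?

4.2 × 10^3 mL

0.0277763 L → 6 s.f.; 4.2 × 10^3 mL → 2 s.f.; 8.141 m → 4 s.f.
The fewest is 2 significant figures, from 4.2 × 10^3 mL.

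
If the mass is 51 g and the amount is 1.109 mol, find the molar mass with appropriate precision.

molar mass = 51 g ÷ 1.109 mol = 45.9873760144… g/mol.
51 has 2 significant figures; 1.109 has 4.
Division/multiplication keeps the fewest: 2 significant figures.
Rounded: 46 g/mol.

46 g/mol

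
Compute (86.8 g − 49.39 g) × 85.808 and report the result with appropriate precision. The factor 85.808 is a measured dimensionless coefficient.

3.21 × 10^3 g

86.8 g − 49.39 g = 37.41 g; the difference is limited to 1 decimal place (3 s.f.).
Carrying full precision, 37.41 × 85.808 = 3210.07728 g; 85.808 has 5 s.f., so the result keeps min(3, 5) = 3 s.f.
Rounded to 3 significant figures: 3.21 × 10^3 g.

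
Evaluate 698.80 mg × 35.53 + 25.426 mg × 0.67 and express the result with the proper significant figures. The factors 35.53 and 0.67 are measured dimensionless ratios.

2.485 × 10⁴ mg

698.80 × 35.53 = 24828.364 → 2.483 × 10⁴ mg (4 s.f., last digit at the 10^1 place).
25.426 × 0.67 = 17.03542 → 17 mg (2 s.f., last digit at the 10^0 place).
Sum: 24845.39942 mg; keep the coarser place, 10^1.
Result: 2.485 × 10⁴ mg.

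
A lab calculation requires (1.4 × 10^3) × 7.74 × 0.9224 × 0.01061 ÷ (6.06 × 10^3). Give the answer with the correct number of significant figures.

0.017

(1.4 × 10^3) × 7.74 × 0.9224 × 0.01061 ÷ (6.06 × 10^3) = 0.017499718004…
Multiplication/division keeps the fewest significant figures: 1.4 × 10^3 → 2 s.f., 7.74 → 3 s.f., 0.9224 → 4 s.f., 0.01061 → 4 s.f., 6.06 × 10^3 → 3 s.f.; limit is 2.
Rounded to 2 significant figures: 0.017.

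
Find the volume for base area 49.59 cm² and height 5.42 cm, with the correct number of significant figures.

269 cm³

volume = 49.59 cm² × 5.42 cm = 268.7778 cm³.
49.59 has 4 significant figures; 5.42 has 3.
Division/multiplication keeps the fewest: 3 significant figures.
Rounded: 269 cm³.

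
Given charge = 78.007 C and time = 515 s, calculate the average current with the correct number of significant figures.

0.151 A

average current = 78.007 C ÷ 515 s = 0.151469902913… A.
78.007 has 5 significant figures; 515 has 3.
Division/multiplication keeps the fewest: 3 significant figures.
Rounded: 0.151 A.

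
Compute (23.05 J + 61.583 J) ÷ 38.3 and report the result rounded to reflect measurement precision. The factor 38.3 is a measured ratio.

2.21 J

23.05 J + 61.583 J = 84.633 J; the sum is limited to 2 decimal places (4 s.f.).
Carrying full precision, 84.633 ÷ 38.3 = 2.20973890339… J; 38.3 has 3 s.f., so the result keeps min(4, 3) = 3 s.f.
Rounded to 3 significant figures: 2.21 J.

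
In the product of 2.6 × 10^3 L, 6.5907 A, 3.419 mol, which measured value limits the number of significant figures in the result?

2.6 × 10^3 L → 2 s.f.; 6.5907 A → 5 s.f.; 3.419 mol → 4 s.f.
The fewest is 2 significant figures, from 2.6 × 10^3 L.

2.6 × 10^3 L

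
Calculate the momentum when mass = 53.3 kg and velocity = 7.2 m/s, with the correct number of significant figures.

momentum = 53.3 kg × 7.2 m/s = 383.76 kg·m/s.
53.3 has 3 significant figures; 7.2 has 2.
Division/multiplication keeps the fewest: 2 significant figures.
Rounded: 3.8 × 10² kg·m/s.

3.8 × 10² kg·m/s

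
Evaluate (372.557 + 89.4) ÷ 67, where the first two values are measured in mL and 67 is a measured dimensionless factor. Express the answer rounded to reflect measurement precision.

6.9 mL

372.557 mL + 89.4 mL = 461.957 mL; the sum is limited to 1 decimal place (4 s.f.).
Carrying full precision, 461.957 ÷ 67 = 6.89488059701… mL; 67 has 2 s.f., so the result keeps min(4, 2) = 2 s.f.
Rounded to 2 significant figures: 6.9 mL.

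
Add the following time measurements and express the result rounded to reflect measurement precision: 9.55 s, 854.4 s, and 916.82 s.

9.55 s + 854.4 s + 916.82 s = 1780.77 s.
Addition/subtraction keeps the fewest decimal places: 9.55 → 2 decimal places, 854.4 → 1 decimal place, 916.82 → 2 decimal places; limit is 1.
Rounded to 1 decimal place: 1780.8 s.

1780.8 s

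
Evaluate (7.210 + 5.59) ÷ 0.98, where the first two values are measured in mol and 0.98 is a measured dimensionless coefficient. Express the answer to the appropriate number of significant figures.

7.210 mol + 5.59 mol = 12.800 mol; the sum is limited to 2 decimal places (4 s.f.).
Carrying full precision, 12.800 ÷ 0.98 = 13.0612244898… mol; 0.98 has 2 s.f., so the result keeps min(4, 2) = 2 s.f.
Rounded to 2 significant figures: 13 mol.

13 mol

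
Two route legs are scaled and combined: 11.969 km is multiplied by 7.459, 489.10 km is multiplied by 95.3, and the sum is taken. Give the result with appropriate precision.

11.969 × 7.459 = 89.276771 → 89.28 km (4 s.f., last digit at the 10^-2 place).
489.10 × 95.3 = 46611.23 → 4.66 × 10⁴ km (3 s.f., last digit at the 10^2 place).
Sum: 46700.506771 km; keep the coarser place, 10^2.
Result: 4.67 × 10⁴ km.

4.67 × 10⁴ km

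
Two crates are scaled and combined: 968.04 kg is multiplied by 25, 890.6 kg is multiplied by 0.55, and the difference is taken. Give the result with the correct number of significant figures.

968.04 × 25 = 24201 → 2.4 × 10^4 kg (2 s.f., last digit at the 10^3 place).
890.6 × 0.55 = 489.83 → 4.9 × 10^2 kg (2 s.f., last digit at the 10^1 place).
Difference: 23711.17 kg; keep the coarser place, 10^3.
Result: 2.4 × 10^4 kg.

2.4 × 10^4 kg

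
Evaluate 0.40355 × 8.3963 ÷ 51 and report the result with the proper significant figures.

0.40355 × 8.3963 ÷ 51 = 0.0664377816667…
Multiplication/division keeps the fewest significant figures: 0.40355 → 5 s.f., 8.3963 → 5 s.f., 51 → 2 s.f.; limit is 2.
Rounded to 2 significant figures: 0.066.

0.066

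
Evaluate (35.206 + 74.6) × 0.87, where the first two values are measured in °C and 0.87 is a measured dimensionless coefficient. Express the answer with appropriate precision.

35.206 °C + 74.6 °C = 109.806 °C; the sum is limited to 1 decimal place (4 s.f.).
Carrying full precision, 109.806 × 0.87 = 95.53122 °C; 0.87 has 2 s.f., so the result keeps min(4, 2) = 2 s.f.
Rounded to 2 significant figures: 96 °C.

96 °C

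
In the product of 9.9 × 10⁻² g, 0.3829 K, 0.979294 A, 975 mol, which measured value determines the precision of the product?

9.9 × 10⁻² g → 2 s.f.; 0.3829 K → 4 s.f.; 0.979294 A → 6 s.f.; 975 mol → 3 s.f.
The fewest is 2 significant figures, from 9.9 × 10⁻² g.

9.9 × 10⁻² g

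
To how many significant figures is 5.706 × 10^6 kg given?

5.706 × 10^6: in scientific notation every digit of the coefficient is significant.

4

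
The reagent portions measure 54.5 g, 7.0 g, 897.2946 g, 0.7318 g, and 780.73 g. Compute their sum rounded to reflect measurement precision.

54.5 g + 7.0 g + 897.2946 g + 0.7318 g + 780.73 g = 1740.2564 g.
Addition/subtraction keeps the fewest decimal places: 54.5 → 1 decimal place, 7.0 → 1 decimal place, 897.2946 → 4 decimal places, 0.7318 → 4 decimal places, 780.73 → 2 decimal places; limit is 1.
Rounded to 1 decimal place: 1740.3 g.

1740.3 g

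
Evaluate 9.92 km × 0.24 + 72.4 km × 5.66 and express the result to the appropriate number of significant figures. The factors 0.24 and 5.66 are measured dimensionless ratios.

412 km

9.92 × 0.24 = 2.3808 → 2.4 km (2 s.f., last digit at the 10^-1 place).
72.4 × 5.66 = 409.784 → 410. km (3 s.f., last digit at the 10^0 place).
Sum: 412.1648 km; keep the coarser place, 10^0.
Result: 412 km.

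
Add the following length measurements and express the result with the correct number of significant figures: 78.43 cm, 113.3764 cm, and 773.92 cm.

965.73 cm

78.43 cm + 113.3764 cm + 773.92 cm = 965.7264 cm.
Addition/subtraction keeps the fewest decimal places: 78.43 → 2 decimal places, 113.3764 → 4 decimal places, 773.92 → 2 decimal places; limit is 2.
Rounded to 2 decimal places: 965.73 cm.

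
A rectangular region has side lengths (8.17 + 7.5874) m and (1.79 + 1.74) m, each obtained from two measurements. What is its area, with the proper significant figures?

55.6 m²

8.17 + 7.5874 = 15.7574, limited to 2 d.p. → 4 s.f.; 1.79 + 1.74 = 3.53, limited to 2 d.p. → 3 s.f.
Carrying full precision, 15.7574 × 3.53 = 55.623622; keep min(4, 3) = 3 s.f.
Rounded to 3 significant figures: 55.6 m².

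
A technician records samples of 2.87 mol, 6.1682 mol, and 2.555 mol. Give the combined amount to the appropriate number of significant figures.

2.87 mol + 6.1682 mol + 2.555 mol = 11.5932 mol.
Addition/subtraction keeps the fewest decimal places: 2.87 → 2 decimal places, 6.1682 → 4 decimal places, 2.555 → 3 decimal places; limit is 2.
Rounded to 2 decimal places: 11.59 mol.

11.59 mol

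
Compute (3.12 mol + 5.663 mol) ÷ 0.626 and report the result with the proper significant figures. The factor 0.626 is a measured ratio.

3.12 mol + 5.663 mol = 8.783 mol; the sum is limited to 2 decimal places (3 s.f.).
Carrying full precision, 8.783 ÷ 0.626 = 14.0303514377… mol; 0.626 has 3 s.f., so the result keeps min(3, 3) = 3 s.f.
Rounded to 3 significant figures: 14.0 mol.

14.0 mol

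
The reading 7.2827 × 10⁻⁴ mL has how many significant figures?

5

7.2827 × 10⁻⁴: in scientific notation every digit of the coefficient is significant.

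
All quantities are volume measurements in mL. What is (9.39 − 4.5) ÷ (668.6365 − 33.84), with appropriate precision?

0.0077

9.39 − 4.5 = 4.89, limited to 1 d.p. → 2 s.f.; 668.6365 − 33.84 = 634.7965, limited to 2 d.p. → 5 s.f.
Carrying full precision, 4.89 ÷ 634.7965 = 0.00770325608285…; keep min(2, 5) = 2 s.f.
Rounded to 2 significant figures: 0.0077.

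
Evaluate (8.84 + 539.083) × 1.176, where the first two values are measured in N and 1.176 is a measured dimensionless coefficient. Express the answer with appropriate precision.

644.4 N

8.84 N + 539.083 N = 547.923 N; the sum is limited to 2 decimal places (5 s.f.).
Carrying full precision, 547.923 × 1.176 = 644.357448 N; 1.176 has 4 s.f., so the result keeps min(5, 4) = 4 s.f.
Rounded to 4 significant figures: 644.4 N.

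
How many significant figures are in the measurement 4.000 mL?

4

4.000: trailing zeros after a decimal point are significant.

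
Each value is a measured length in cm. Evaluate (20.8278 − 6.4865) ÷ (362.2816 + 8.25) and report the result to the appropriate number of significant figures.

20.8278 − 6.4865 = 14.3413, limited to 4 d.p. → 6 s.f.; 362.2816 + 8.25 = 370.5316, limited to 2 d.p. → 5 s.f.
Carrying full precision, 14.3413 ÷ 370.5316 = 0.0387046610869…; keep min(6, 5) = 5 s.f.
Rounded to 5 significant figures: 0.038705.

0.038705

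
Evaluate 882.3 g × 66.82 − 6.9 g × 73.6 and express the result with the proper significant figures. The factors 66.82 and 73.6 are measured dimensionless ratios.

882.3 × 66.82 = 58955.286 → 5.896 × 10⁴ g (4 s.f., last digit at the 10^1 place).
6.9 × 73.6 = 507.84 → 5.1 × 10² g (2 s.f., last digit at the 10^1 place).
Difference: 58447.446 g; keep the coarser place, 10^1.
Result: 5.845 × 10⁴ g.

5.845 × 10⁴ g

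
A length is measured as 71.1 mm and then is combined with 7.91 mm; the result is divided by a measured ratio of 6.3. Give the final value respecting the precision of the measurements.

71.1 mm + 7.91 mm = 79.01 mm; the sum is limited to 1 decimal place (3 s.f.).
Carrying full precision, 79.01 ÷ 6.3 = 12.5412698413… mm; 6.3 has 2 s.f., so the result keeps min(3, 2) = 2 s.f.
Rounded to 2 significant figures: 13 mm.

13 mm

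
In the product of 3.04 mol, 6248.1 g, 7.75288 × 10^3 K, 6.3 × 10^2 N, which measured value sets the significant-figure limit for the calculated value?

6.3 × 10^2 N

3.04 mol → 3 s.f.; 6248.1 g → 5 s.f.; 7.75288 × 10^3 K → 6 s.f.; 6.3 × 10^2 N → 2 s.f.
The fewest is 2 significant figures, from 6.3 × 10^2 N.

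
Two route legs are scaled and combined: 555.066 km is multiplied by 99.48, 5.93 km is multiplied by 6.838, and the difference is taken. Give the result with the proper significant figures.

5.518 × 10^4 km

555.066 × 99.48 = 55217.96568 → 5.522 × 10^4 km (4 s.f., last digit at the 10^1 place).
5.93 × 6.838 = 40.54934 → 40.5 km (3 s.f., last digit at the 10^-1 place).
Difference: 55177.41634 km; keep the coarser place, 10^1.
Result: 5.518 × 10^4 km.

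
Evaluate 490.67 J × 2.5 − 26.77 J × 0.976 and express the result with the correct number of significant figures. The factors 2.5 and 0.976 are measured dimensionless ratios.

490.67 × 2.5 = 1226.675 → 1.2 × 10³ J (2 s.f., last digit at the 10^2 place).
26.77 × 0.976 = 26.12752 → 26.1 J (3 s.f., last digit at the 10^-1 place).
Difference: 1200.54748 J; keep the coarser place, 10^2.
Result: 1.2 × 10³ J.

1.2 × 10³ J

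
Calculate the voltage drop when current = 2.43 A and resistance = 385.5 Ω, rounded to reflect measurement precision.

voltage drop = 2.43 A × 385.5 Ω = 936.765 V.
2.43 has 3 significant figures; 385.5 has 4.
Division/multiplication keeps the fewest: 3 significant figures.
Rounded: 937 V.

937 V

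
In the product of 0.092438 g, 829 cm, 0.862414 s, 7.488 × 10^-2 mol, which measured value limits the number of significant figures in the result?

829 cm

0.092438 g → 5 s.f.; 829 cm → 3 s.f.; 0.862414 s → 6 s.f.; 7.488 × 10^-2 mol → 4 s.f.
The fewest is 3 significant figures, from 829 cm.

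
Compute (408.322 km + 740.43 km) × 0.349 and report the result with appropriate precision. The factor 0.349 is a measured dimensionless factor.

401 km

408.322 km + 740.43 km = 1148.752 km; the sum is limited to 2 decimal places (6 s.f.).
Carrying full precision, 1148.752 × 0.349 = 400.914448 km; 0.349 has 3 s.f., so the result keeps min(6, 3) = 3 s.f.
Rounded to 3 significant figures: 401 km.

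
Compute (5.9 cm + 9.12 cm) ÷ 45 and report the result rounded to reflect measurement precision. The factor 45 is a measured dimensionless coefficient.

5.9 cm + 9.12 cm = 15.02 cm; the sum is limited to 1 decimal place (3 s.f.).
Carrying full precision, 15.02 ÷ 45 = 0.333777777778… cm; 45 has 2 s.f., so the result keeps min(3, 2) = 2 s.f.
Rounded to 2 significant figures: 0.33 cm.

0.33 cm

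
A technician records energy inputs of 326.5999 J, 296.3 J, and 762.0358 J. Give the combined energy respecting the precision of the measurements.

326.5999 J + 296.3 J + 762.0358 J = 1384.9357 J.
Addition/subtraction keeps the fewest decimal places: 326.5999 → 4 decimal places, 296.3 → 1 decimal place, 762.0358 → 4 decimal places; limit is 1.
Rounded to 1 decimal place: 1384.9 J.

1384.9 J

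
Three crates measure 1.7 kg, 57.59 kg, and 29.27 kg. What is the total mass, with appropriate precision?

88.6 kg

1.7 kg + 57.59 kg + 29.27 kg = 88.56 kg.
Addition/subtraction keeps the fewest decimal places: 1.7 → 1 decimal place, 57.59 → 2 decimal places, 29.27 → 2 decimal places; limit is 1.
Rounded to 1 decimal place: 88.6 kg.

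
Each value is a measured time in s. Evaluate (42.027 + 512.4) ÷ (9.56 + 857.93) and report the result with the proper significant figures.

0.6391

42.027 + 512.4 = 554.427, limited to 1 d.p. → 4 s.f.; 9.56 + 857.93 = 867.49, limited to 2 d.p. → 5 s.f.
Carrying full precision, 554.427 ÷ 867.49 = 0.639116301052…; keep min(4, 5) = 4 s.f.
Rounded to 4 significant figures: 0.6391.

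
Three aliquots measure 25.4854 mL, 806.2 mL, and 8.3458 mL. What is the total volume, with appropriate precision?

25.4854 mL + 806.2 mL + 8.3458 mL = 840.0312 mL.
Addition/subtraction keeps the fewest decimal places: 25.4854 → 4 decimal places, 806.2 → 1 decimal place, 8.3458 → 4 decimal places; limit is 1.
Rounded to 1 decimal place: 840.0 mL.

840.0 mL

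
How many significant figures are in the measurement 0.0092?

2

0.0092: leading zeros are not significant.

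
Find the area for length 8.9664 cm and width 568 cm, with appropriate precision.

area = 8.9664 cm × 568 cm = 5092.9152 cm².
8.9664 has 5 significant figures; 568 has 3.
Division/multiplication keeps the fewest: 3 significant figures.
Rounded: 5.09 × 10^3 cm².

5.09 × 10^3 cm²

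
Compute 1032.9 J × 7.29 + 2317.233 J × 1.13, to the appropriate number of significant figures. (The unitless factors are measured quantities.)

1.015 × 10⁴ J

1032.9 × 7.29 = 7529.841 → 7.53 × 10³ J (3 s.f., last digit at the 10^1 place).
2317.233 × 1.13 = 2618.47329 → 2.62 × 10³ J (3 s.f., last digit at the 10^1 place).
Sum: 10148.31429 J; keep the coarser place, 10^1.
Result: 1.015 × 10⁴ J.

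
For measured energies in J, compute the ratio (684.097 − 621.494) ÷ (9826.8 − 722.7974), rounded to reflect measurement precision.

684.097 − 621.494 = 62.603, limited to 3 d.p. → 5 s.f.; 9826.8 − 722.7974 = 9104.0026, limited to 1 d.p. → 5 s.f.
Carrying full precision, 62.603 ÷ 9104.0026 = 0.00687642597993…; keep min(5, 5) = 5 s.f.
Rounded to 5 significant figures: 0.0068764.

0.0068764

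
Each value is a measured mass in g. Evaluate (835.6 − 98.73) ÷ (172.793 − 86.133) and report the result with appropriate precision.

8.503

835.6 − 98.73 = 736.87, limited to 1 d.p. → 4 s.f.; 172.793 − 86.133 = 86.660, limited to 3 d.p. → 5 s.f.
Carrying full precision, 736.87 ÷ 86.660 = 8.50300023079…; keep min(4, 5) = 4 s.f.
Rounded to 4 significant figures: 8.503.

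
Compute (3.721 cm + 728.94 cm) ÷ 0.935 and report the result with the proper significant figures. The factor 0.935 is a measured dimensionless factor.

784 cm

3.721 cm + 728.94 cm = 732.661 cm; the sum is limited to 2 decimal places (5 s.f.).
Carrying full precision, 732.661 ÷ 0.935 = 783.594652406… cm; 0.935 has 3 s.f., so the result keeps min(5, 3) = 3 s.f.
Rounded to 3 significant figures: 784 cm.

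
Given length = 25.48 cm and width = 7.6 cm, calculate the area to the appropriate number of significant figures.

area = 25.48 cm × 7.6 cm = 193.648 cm².
25.48 has 4 significant figures; 7.6 has 2.
Division/multiplication keeps the fewest: 2 significant figures.
Rounded: 1.9 × 10² cm².

1.9 × 10² cm²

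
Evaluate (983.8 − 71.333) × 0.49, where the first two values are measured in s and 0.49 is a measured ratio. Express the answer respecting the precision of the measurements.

983.8 s − 71.333 s = 912.467 s; the difference is limited to 1 decimal place (4 s.f.).
Carrying full precision, 912.467 × 0.49 = 447.10883 s; 0.49 has 2 s.f., so the result keeps min(4, 2) = 2 s.f.
Rounded to 2 significant figures: 4.5 × 10^2 s.

4.5 × 10^2 s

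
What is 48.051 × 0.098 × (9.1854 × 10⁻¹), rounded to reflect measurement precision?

48.051 × 0.098 × (9.1854 × 10⁻¹) = 4.32540302292
Multiplication/division keeps the fewest significant figures: 48.051 → 5 s.f., 0.098 → 2 s.f., 9.1854 × 10⁻¹ → 5 s.f.; limit is 2.
Rounded to 2 significant figures: 4.3.

4.3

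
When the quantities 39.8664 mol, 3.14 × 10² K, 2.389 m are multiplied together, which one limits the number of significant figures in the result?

3.14 × 10² K

39.8664 mol → 6 s.f.; 3.14 × 10² K → 3 s.f.; 2.389 m → 4 s.f.
The fewest is 3 significant figures, from 3.14 × 10² K.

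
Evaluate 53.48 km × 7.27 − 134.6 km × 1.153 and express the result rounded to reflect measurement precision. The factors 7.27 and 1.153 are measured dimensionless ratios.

53.48 × 7.27 = 388.7996 → 389 km (3 s.f., last digit at the 10^0 place).
134.6 × 1.153 = 155.1938 → 155.2 km (4 s.f., last digit at the 10^-1 place).
Difference: 233.6058 km; keep the coarser place, 10^0.
Result: 234 km.

234 km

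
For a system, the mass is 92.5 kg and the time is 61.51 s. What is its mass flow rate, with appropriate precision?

mass flow rate = 92.5 kg ÷ 61.51 s = 1.50382051699… kg/s.
92.5 has 3 significant figures; 61.51 has 4.
Division/multiplication keeps the fewest: 3 significant figures.
Rounded: 1.50 kg/s.

1.50 kg/s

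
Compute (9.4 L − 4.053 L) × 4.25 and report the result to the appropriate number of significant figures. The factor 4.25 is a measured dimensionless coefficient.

9.4 L − 4.053 L = 5.347 L; the difference is limited to 1 decimal place (2 s.f.).
Carrying full precision, 5.347 × 4.25 = 22.72475 L; 4.25 has 3 s.f., so the result keeps min(2, 3) = 2 s.f.
Rounded to 2 significant figures: 23 L.

23 L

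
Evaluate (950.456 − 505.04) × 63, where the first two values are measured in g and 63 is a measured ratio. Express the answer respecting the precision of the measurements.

950.456 g − 505.04 g = 445.416 g; the difference is limited to 2 decimal places (5 s.f.).
Carrying full precision, 445.416 × 63 = 28061.208 g; 63 has 2 s.f., so the result keeps min(5, 2) = 2 s.f.
Rounded to 2 significant figures: 2.8 × 10^4 g.

2.8 × 10^4 g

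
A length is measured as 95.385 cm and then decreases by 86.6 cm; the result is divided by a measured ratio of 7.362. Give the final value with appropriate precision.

95.385 cm − 86.6 cm = 8.785 cm; the difference is limited to 1 decimal place (2 s.f.).
Carrying full precision, 8.785 ÷ 7.362 = 1.19328986688… cm; 7.362 has 4 s.f., so the result keeps min(2, 4) = 2 s.f.
Rounded to 2 significant figures: 1.2 cm.

1.2 cm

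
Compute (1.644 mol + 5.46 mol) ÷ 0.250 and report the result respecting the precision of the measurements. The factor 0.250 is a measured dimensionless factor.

28.4 mol

1.644 mol + 5.46 mol = 7.104 mol; the sum is limited to 2 decimal places (3 s.f.).
Carrying full precision, 7.104 ÷ 0.250 = 28.416 mol; 0.250 has 3 s.f., so the result keeps min(3, 3) = 3 s.f.
Rounded to 3 significant figures: 28.4 mol.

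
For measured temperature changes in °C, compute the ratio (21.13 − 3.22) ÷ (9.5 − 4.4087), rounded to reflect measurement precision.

21.13 − 3.22 = 17.91, limited to 2 d.p. → 4 s.f.; 9.5 − 4.4087 = 5.0913, limited to 1 d.p. → 2 s.f.
Carrying full precision, 17.91 ÷ 5.0913 = 3.51776560014…; keep min(4, 2) = 2 s.f.
Rounded to 2 significant figures: 3.5.

3.5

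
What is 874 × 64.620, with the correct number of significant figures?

874 × 64.620 = 56477.88
Multiplication/division keeps the fewest significant figures: 874 → 3 s.f., 64.620 → 5 s.f.; limit is 3.
Rounded to 3 significant figures: 5.65 × 10⁴.

5.65 × 10⁴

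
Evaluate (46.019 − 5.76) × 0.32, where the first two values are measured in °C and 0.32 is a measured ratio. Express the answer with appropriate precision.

46.019 °C − 5.76 °C = 40.259 °C; the difference is limited to 2 decimal places (4 s.f.).
Carrying full precision, 40.259 × 0.32 = 12.88288 °C; 0.32 has 2 s.f., so the result keeps min(4, 2) = 2 s.f.
Rounded to 2 significant figures: 13 °C.

13 °C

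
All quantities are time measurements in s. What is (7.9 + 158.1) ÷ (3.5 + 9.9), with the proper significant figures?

12.4

7.9 + 158.1 = 166.0, limited to 1 d.p. → 4 s.f.; 3.5 + 9.9 = 13.4, limited to 1 d.p. → 3 s.f.
Carrying full precision, 166.0 ÷ 13.4 = 12.3880597015…; keep min(4, 3) = 3 s.f.
Rounded to 3 significant figures: 12.4.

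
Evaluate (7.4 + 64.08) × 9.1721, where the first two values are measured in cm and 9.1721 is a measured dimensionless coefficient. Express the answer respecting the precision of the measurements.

7.4 cm + 64.08 cm = 71.48 cm; the sum is limited to 1 decimal place (3 s.f.).
Carrying full precision, 71.48 × 9.1721 = 655.621708 cm; 9.1721 has 5 s.f., so the result keeps min(3, 5) = 3 s.f.
Rounded to 3 significant figures: 656 cm.

656 cm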